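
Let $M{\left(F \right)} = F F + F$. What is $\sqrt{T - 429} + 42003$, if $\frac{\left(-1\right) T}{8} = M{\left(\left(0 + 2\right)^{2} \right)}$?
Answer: $42003 + i \sqrt{589} \approx 42003.0 + 24.269 i$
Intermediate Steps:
$M{\left(F \right)} = F + F^{2}$ ($M{\left(F \right)} = F^{2} + F = F + F^{2}$)
$T = -160$ ($T = - 8 \left(0 + 2\right)^{2} \left(1 + \left(0 + 2\right)^{2}\right) = - 8 \cdot 2^{2} \left(1 + 2^{2}\right) = - 8 \cdot 4 \left(1 + 4\right) = - 8 \cdot 4 \cdot 5 = \left(-8\right) 20 = -160$)
$\sqrt{T - 429} + 42003 = \sqrt{-160 - 429} + 42003 = \sqrt{-589} + 42003 = i \sqrt{589} + 42003 = 42003 + i \sqrt{589}$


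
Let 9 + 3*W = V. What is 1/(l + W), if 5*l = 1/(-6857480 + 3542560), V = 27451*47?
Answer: 49723800/21384350024797 ≈ 2.3252e-6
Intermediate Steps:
V = 1290197
W = 1290188/3 (W = -3 + (⅓)*1290197 = -3 + 1290197/3 = 1290188/3 ≈ 4.3006e+5)
l = -1/16574600 (l = 1/(5*(-6857480 + 3542560)) = (⅕)/(-3314920) = (⅕)*(-1/3314920) = -1/16574600 ≈ -6.0333e-8)
1/(l + W) = 1/(-1/16574600 + 1290188/3) = 1/(21384350024797/49723800) = 49723800/21384350024797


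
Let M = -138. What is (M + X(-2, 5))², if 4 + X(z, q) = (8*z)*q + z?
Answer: 50176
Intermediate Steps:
X(z, q) = -4 + z + 8*q*z (X(z, q) = -4 + ((8*z)*q + z) = -4 + (8*q*z + z) = -4 + (z + 8*q*z) = -4 + z + 8*q*z)
(M + X(-2, 5))² = (-138 + (-4 - 2 + 8*5*(-2)))² = (-138 + (-4 - 2 - 80))² = (-138 - 86)² = (-224)² = 50176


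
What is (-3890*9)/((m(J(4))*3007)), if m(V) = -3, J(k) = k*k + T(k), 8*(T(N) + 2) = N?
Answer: 11670/3007 ≈ 3.8809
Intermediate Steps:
T(N) = -2 + N/8
J(k) = -2 + k² + k/8 (J(k) = k*k + (-2 + k/8) = k² + (-2 + k/8) = -2 + k² + k/8)
(-3890*9)/((m(J(4))*3007)) = (-3890*9)/((-3*3007)) = -35010/(-9021) = -35010*(-1/9021) = 11670/3007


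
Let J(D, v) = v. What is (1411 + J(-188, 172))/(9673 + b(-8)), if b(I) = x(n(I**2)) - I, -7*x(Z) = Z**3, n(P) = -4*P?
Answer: 11081/16844983 ≈ 0.00065782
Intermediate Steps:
x(Z) = -Z**3/7
b(I) = -I + 64*I**6/7 (b(I) = -(-64*I**6)/7 - I = -(-64)*I**6/7 - I = 64*I**6/7 - I = -I + 64*I**6/7)
(1411 + J(-188, 172))/(9673 + b(-8)) = (1411 + 172)/(9673 + (-1*(-8) + (64/7)*(-8)**6)) = 1583/(9673 + (8 + (64/7)*262144)) = 1583/(9673 + (8 + 16777216/7)) = 1583/(9673 + 16777272/7) = 1583/(16844983/7) = 1583*(7/16844983) = 11081/16844983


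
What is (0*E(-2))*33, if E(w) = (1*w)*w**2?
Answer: 0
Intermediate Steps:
E(w) = w**3 (E(w) = w*w**2 = w**3)
(0*E(-2))*33 = (0*(-2)**3)*33 = (0*(-8))*33 = 0*33 = 0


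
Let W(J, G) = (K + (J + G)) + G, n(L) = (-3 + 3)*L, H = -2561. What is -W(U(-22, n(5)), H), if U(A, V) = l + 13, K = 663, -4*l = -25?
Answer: 17759/4 ≈ 4439.8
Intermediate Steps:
l = 25/4 (l = -¼*(-25) = 25/4 ≈ 6.2500)
n(L) = 0 (n(L) = 0*L = 0)
U(A, V) = 77/4 (U(A, V) = 25/4 + 13 = 77/4)
W(J, G) = 663 + J + 2*G (W(J, G) = (663 + (J + G)) + G = (663 + (G + J)) + G = (663 + G + J) + G = 663 + J + 2*G)
-W(U(-22, n(5)), H) = -(663 + 77/4 + 2*(-2561)) = -(663 + 77/4 - 5122) = -1*(-17759/4) = 17759/4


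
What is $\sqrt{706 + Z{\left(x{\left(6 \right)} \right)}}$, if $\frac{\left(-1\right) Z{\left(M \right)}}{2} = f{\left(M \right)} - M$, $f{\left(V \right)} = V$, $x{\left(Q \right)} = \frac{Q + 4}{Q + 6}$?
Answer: $\sqrt{706} \approx 26.571$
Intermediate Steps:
$x{\left(Q \right)} = \frac{4 + Q}{6 + Q}$
$Z{\left(M \right)} = 0$ ($Z{\left(M \right)} = - 2 \left(M - M\right) = \left(-2\right) 0 = 0$)
$\sqrt{706 + Z{\left(x{\left(6 \right)} \right)}} = \sqrt{706 + 0} = \sqrt{706}$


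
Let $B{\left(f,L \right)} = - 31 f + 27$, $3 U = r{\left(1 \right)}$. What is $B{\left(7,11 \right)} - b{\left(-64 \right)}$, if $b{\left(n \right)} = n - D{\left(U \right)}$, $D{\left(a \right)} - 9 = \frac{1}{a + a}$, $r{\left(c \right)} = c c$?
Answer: $- \frac{231}{2} \approx -115.5$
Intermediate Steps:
$r{\left(c \right)} = c^{2}$
$U = \frac{1}{3}$ ($U = \frac{1^{2}}{3} = \frac{1}{3} \cdot 1 = \frac{1}{3} \approx 0.33333$)
$B{\left(f,L \right)} = 27 - 31 f$
$D{\left(a \right)} = 9 + \frac{1}{2 a}$ ($D{\left(a \right)} = 9 + \frac{1}{a + a} = 9 + \frac{1}{2 a}$)
$b{\left(n \right)} = - \frac{21}{2} + n$ ($b{\left(n \right)} = n - \left(9 + \frac{\frac{1}{\frac{1}{3}}}{2}\right) = n - \left(9 + \frac{1}{2} \cdot 3\right) = n - \left(9 + \frac{3}{2}\right) = n - \frac{21}{2} = - \frac{21}{2} + n$)
$B{\left(7,11 \right)} - b{\left(-64 \right)} = \left(27 - 217\right) - \left(- \frac{21}{2} - 64\right) = \left(27 - 217\right) - - \frac{149}{2} = -190 + \frac{149}{2} = - \frac{231}{2}$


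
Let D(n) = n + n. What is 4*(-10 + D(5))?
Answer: 0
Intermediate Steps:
D(n) = 2*n
4*(-10 + D(5)) = 4*(-10 + 2*5) = 4*(-10 + 10) = 4*0 = 0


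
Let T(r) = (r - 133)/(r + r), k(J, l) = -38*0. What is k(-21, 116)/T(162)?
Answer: 0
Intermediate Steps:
k(J, l) = 0
T(r) = (-133 + r)/(2*r) (T(r) = (-133 + r)/((2*r)) = (-133 + r)*(1/(2*r)) = (-133 + r)/(2*r))
k(-21, 116)/T(162) = 0/(((½)*(-133 + 162)/162)) = 0/(((½)*(1/162)*29)) = 0/(29/324) = 0*(324/29) = 0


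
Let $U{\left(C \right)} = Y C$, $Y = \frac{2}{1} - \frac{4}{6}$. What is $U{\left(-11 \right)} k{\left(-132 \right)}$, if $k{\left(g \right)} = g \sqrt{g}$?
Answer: $3872 i \sqrt{33} \approx 22243.0 i$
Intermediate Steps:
$Y = \frac{4}{3}$ ($Y = 2 \cdot 1 - \frac{2}{3} = 2 - \frac{2}{3} = \frac{4}{3} \approx 1.3333$)
$U{\left(C \right)} = \frac{4 C}{3}$
$k{\left(g \right)} = g^{\frac{3}{2}}$
$U{\left(-11 \right)} k{\left(-132 \right)} = \frac{4}{3} \left(-11\right) \left(-132\right)^{\frac{3}{2}} = - \frac{44 \left(- 264 i \sqrt{33}\right)}{3} = 3872 i \sqrt{33}$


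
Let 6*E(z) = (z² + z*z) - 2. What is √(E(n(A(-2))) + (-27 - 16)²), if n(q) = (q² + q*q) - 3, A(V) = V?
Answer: √1857 ≈ 43.093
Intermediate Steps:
n(q) = -3 + 2*q² (n(q) = (q² + q²) - 3 = 2*q² - 3 = -3 + 2*q²)
E(z) = -⅓ + z²/3 (E(z) = ((z² + z*z) - 2)/6 = ((z² + z²) - 2)/6 = (2*z² - 2)/6 = (-2 + 2*z²)/6 = -⅓ + z²/3)
√(E(n(A(-2))) + (-27 - 16)²) = √((-⅓ + (-3 + 2*(-2)²)²/3) + (-27 - 16)²) = √((-⅓ + (-3 + 2*4)²/3) + (-43)²) = √((-⅓ + (-3 + 8)²/3) + 1849) = √((-⅓ + (⅓)*5²) + 1849) = √((-⅓ + (⅓)*25) + 1849) = √((-⅓ + 25/3) + 1849) = √(8 + 1849) = √1857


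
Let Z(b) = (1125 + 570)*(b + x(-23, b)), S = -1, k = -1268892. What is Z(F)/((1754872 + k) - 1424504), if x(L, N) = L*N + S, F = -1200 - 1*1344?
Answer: -94864065/938524 ≈ -101.08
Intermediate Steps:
F = -2544 (F = -1200 - 1344 = -2544)
x(L, N) = -1 + L*N (x(L, N) = L*N - 1 = -1 + L*N)
Z(b) = -1695 - 37290*b (Z(b) = (1125 + 570)*(b + (-1 - 23*b)) = 1695*(-1 - 22*b) = -1695 - 37290*b)
Z(F)/((1754872 + k) - 1424504) = (-1695 - 37290*(-2544))/((1754872 - 1268892) - 1424504) = (-1695 + 94865760)/(485980 - 1424504) = 94864065/(-938524) = 94864065*(-1/938524) = -94864065/938524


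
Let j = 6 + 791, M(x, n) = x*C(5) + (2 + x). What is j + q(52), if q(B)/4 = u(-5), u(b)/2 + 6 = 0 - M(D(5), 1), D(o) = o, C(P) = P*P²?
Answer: -4307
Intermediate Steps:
C(P) = P³
M(x, n) = 2 + 126*x (M(x, n) = x*5³ + (2 + x) = x*125 + (2 + x) = 125*x + (2 + x) = 2 + 126*x)
j = 797
u(b) = -1276 (u(b) = -12 + 2*(0 - (2 + 126*5)) = -12 + 2*(0 - (2 + 630)) = -12 + 2*(0 - 1*632) = -12 + 2*(0 - 632) = -12 + 2*(-632) = -12 - 1264 = -1276)
q(B) = -5104 (q(B) = 4*(-1276) = -5104)
j + q(52) = 797 - 5104 = -4307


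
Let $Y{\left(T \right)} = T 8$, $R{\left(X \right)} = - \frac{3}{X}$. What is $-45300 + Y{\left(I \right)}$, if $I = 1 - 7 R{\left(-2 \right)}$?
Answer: $-45376$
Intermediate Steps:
$I = - \frac{19}{2}$ ($I = 1 - 7 \left(- \frac{3}{-2}\right) = 1 - 7 \left(\left(-3\right) \left(- \frac{1}{2}\right)\right) = 1 - \frac{21}{2} = - \frac{19}{2} \approx -9.5$)
$Y{\left(T \right)} = 8 T$
$-45300 + Y{\left(I \right)} = -45300 + 8 \left(- \frac{19}{2}\right) = -45300 - 76 = -45376$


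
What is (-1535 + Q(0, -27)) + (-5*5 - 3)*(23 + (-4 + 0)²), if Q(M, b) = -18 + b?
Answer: -2672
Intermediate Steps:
(-1535 + Q(0, -27)) + (-5*5 - 3)*(23 + (-4 + 0)²) = (-1535 + (-18 - 27)) + (-5*5 - 3)*(23 + (-4 + 0)²) = (-1535 - 45) + (-25 - 3)*(23 + (-4)²) = -1580 - 28*(23 + 16) = -1580 - 28*39 = -1580 - 1092 = -2672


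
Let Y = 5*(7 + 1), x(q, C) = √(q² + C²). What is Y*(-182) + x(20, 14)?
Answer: -7280 + 2*√149 ≈ -7255.6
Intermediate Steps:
x(q, C) = √(C² + q²)
Y = 40 (Y = 5*8 = 40)
Y*(-182) + x(20, 14) = 40*(-182) + √(14² + 20²) = -7280 + √(196 + 400) = -7280 + √596 = -7280 + 2*√149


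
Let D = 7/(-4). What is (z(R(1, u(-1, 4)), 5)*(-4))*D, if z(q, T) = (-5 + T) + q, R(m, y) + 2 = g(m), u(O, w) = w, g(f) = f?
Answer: -7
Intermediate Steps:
R(m, y) = -2 + m
D = -7/4 (D = 7*(-¼) = -7/4 ≈ -1.7500)
z(q, T) = -5 + T + q
(z(R(1, u(-1, 4)), 5)*(-4))*D = ((-5 + 5 + (-2 + 1))*(-4))*(-7/4) = ((-5 + 5 - 1)*(-4))*(-7/4) = -1*(-4)*(-7/4) = 4*(-7/4) = -7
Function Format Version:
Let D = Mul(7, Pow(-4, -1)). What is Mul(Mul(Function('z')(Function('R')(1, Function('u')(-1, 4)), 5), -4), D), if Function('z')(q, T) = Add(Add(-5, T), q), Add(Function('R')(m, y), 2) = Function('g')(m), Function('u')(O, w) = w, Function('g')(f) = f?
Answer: -7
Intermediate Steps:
Function('R')(m, y) = Add(-2, m)
D = Rational(-7, 4) (D = Mul(7, Rational(-1, 4)) = Rational(-7, 4) ≈ -1.7500)
Function('z')(q, T) = Add(-5, T, q)
Mul(Mul(Function('z')(Function('R')(1, Function('u')(-1, 4)), 5), -4), D) = Mul(Mul(Add(-5, 5, Add(-2, 1)), -4), Rational(-7, 4)) = Mul(Mul(Add(-5, 5, -1), -4), Rational(-7, 4)) = Mul(Mul(-1, -4), Rational(-7, 4)) = Mul(4, Rational(-7, 4)) = -7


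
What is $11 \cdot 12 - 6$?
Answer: $126$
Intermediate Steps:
$11 \cdot 12 - 6 = 132 - 6 = 126$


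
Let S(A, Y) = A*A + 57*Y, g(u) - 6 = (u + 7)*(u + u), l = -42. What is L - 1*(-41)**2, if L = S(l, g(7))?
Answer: 11597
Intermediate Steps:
g(u) = 6 + 2*u*(7 + u) (g(u) = 6 + (u + 7)*(u + u) = 6 + (7 + u)*(2*u) = 6 + 2*u*(7 + u))
S(A, Y) = A**2 + 57*Y
L = 13278 (L = (-42)**2 + 57*(6 + 2*7**2 + 14*7) = 1764 + 57*(6 + 2*49 + 98) = 1764 + 57*(6 + 98 + 98) = 1764 + 57*202 = 1764 + 11514 = 13278)
L - 1*(-41)**2 = 13278 - 1*(-41)**2 = 13278 - 1*1681 = 13278 - 1681 = 11597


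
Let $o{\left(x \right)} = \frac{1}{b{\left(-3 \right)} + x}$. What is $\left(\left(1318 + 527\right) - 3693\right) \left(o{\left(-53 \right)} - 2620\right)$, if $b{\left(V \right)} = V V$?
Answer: $4841802$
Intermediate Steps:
$b{\left(V \right)} = V^{2}$
$o{\left(x \right)} = \frac{1}{9 + x}$ ($o{\left(x \right)} = \frac{1}{\left(-3\right)^{2} + x} = \frac{1}{9 + x}$)
$\left(\left(1318 + 527\right) - 3693\right) \left(o{\left(-53 \right)} - 2620\right) = \left(\left(1318 + 527\right) - 3693\right) \left(\frac{1}{9 - 53} - 2620\right) = \left(1845 - 3693\right) \left(\frac{1}{-44} - 2620\right) = - 1848 \left(- \frac{1}{44} - 2620\right) = \left(-1848\right) \left(- \frac{115281}{44}\right) = 4841802$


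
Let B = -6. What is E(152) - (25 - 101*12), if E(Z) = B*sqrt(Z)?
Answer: 1187 - 12*sqrt(38) ≈ 1113.0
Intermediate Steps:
E(Z) = -6*sqrt(Z)
E(152) - (25 - 101*12) = -12*sqrt(38) - (25 - 101*12) = -12*sqrt(38) - (25 - 1212) = -12*sqrt(38) - 1*(-1187) = -12*sqrt(38) + 1187 = 1187 - 12*sqrt(38)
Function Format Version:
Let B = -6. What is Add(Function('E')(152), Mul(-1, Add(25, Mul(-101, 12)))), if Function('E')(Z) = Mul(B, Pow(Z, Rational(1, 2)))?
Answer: Add(1187, Mul(-12, Pow(38, Rational(1, 2)))) ≈ 1113.0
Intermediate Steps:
Function('E')(Z) = Mul(-6, Pow(Z, Rational(1, 2)))
Add(Function('E')(152), Mul(-1, Add(25, Mul(-101, 12)))) = Add(Mul(-6, Pow(152, Rational(1, 2))), Mul(-1, Add(25, Mul(-101, 12)))) = Add(Mul(-6, Mul(2, Pow(38, Rational(1, 2)))), Mul(-1, Add(25, -1212))) = Add(Mul(-12, Pow(38, Rational(1, 2))), Mul(-1, -1187)) = Add(Mul(-12, Pow(38, Rational(1, 2))), 1187) = Add(1187, Mul(-12, Pow(38, Rational(1, 2))))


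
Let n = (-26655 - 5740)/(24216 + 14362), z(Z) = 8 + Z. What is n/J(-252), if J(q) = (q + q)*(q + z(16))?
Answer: -1705/233319744 ≈ -7.3076e-6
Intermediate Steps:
J(q) = 2*q*(24 + q) (J(q) = (q + q)*(q + (8 + 16)) = (2*q)*(q + 24) = (2*q)*(24 + q) = 2*q*(24 + q))
n = -32395/38578 ≈ -0.83973
n/J(-252) = -32395*(-1/(504*(24 - 252)))/38578 = -32395/(38578*(2*(-252)*(-228))) = -32395/38578/114912 = -32395/38578*1/114912 = -1705/233319744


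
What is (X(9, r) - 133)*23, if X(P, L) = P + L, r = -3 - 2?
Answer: -2967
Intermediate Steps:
r = -5
X(P, L) = L + P
(X(9, r) - 133)*23 = ((-5 + 9) - 133)*23 = (4 - 133)*23 = -129*23 = -2967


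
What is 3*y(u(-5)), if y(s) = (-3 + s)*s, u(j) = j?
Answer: 120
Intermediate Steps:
y(s) = s*(-3 + s)
3*y(u(-5)) = 3*(-5*(-3 - 5)) = 3*(-5*(-8)) = 3*40 = 120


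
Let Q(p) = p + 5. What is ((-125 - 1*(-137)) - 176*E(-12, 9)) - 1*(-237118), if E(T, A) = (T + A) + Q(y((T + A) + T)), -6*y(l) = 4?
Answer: 710686/3 ≈ 2.3690e+5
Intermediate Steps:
y(l) = -⅔ (y(l) = -⅙*4 = -⅔)
Q(p) = 5 + p
E(T, A) = 13/3 + A + T (E(T, A) = (T + A) + (5 - ⅔) = (A + T) + 13/3 = 13/3 + A + T)
((-125 - 1*(-137)) - 176*E(-12, 9)) - 1*(-237118) = ((-125 - 1*(-137)) - 176*(13/3 + 9 - 12)) - 1*(-237118) = ((-125 + 137) - 176*4/3) + 237118 = (12 - 704/3) + 237118 = -668/3 + 237118 = 710686/3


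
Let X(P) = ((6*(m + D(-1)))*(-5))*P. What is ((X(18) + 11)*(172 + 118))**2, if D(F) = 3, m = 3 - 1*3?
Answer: 217724892100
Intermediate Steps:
m = 0 (m = 3 - 3 = 0)
X(P) = -90*P (X(P) = ((6*(0 + 3))*(-5))*P = ((6*3)*(-5))*P = (18*(-5))*P = -90*P)
((X(18) + 11)*(172 + 118))**2 = ((-90*18 + 11)*(172 + 118))**2 = ((-1620 + 11)*290)**2 = (-1609*290)**2 = (-466610)**2 = 217724892100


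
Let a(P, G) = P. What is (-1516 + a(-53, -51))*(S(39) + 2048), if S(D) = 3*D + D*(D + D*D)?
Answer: -98854845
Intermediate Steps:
S(D) = 3*D + D*(D + D**2)
(-1516 + a(-53, -51))*(S(39) + 2048) = (-1516 - 53)*(39*(3 + 39 + 39**2) + 2048) = -1569*(39*(3 + 39 + 1521) + 2048) = -1569*(39*1563 + 2048) = -1569*(60957 + 2048) = -1569*63005 = -98854845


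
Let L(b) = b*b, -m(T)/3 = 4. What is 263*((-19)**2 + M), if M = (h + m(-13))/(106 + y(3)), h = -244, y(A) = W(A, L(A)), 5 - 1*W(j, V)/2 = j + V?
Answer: 2166857/23 ≈ 94211.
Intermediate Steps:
m(T) = -12 (m(T) = -3*4 = -12)
L(b) = b**2
W(j, V) = 10 - 2*V - 2*j (W(j, V) = 10 - 2*(j + V) = 10 - 2*(V + j) = 10 + (-2*V - 2*j) = 10 - 2*V - 2*j)
y(A) = 10 - 2*A - 2*A**2 (y(A) = 10 - 2*A**2 - 2*A = 10 - 2*A - 2*A**2)
M = -64/23 (M = (-244 - 12)/(106 + (10 - 2*3 - 2*3**2)) = -256/(106 + (10 - 6 - 2*9)) = -256/(106 + (10 - 6 - 18)) = -256/(106 - 14) = -256/92 = -256*1/92 = -64/23 ≈ -2.7826)
263*((-19)**2 + M) = 263*((-19)**2 - 64/23) = 263*(361 - 64/23) = 263*(8239/23) = 2166857/23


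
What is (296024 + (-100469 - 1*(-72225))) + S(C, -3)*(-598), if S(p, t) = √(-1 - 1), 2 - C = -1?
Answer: 267780 - 598*I*√2 ≈ 2.6778e+5 - 845.7*I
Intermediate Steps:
C = 3 (C = 2 - 1*(-1) = 2 + 1 = 3)
S(p, t) = I*√2 (S(p, t) = √(-2) = I*√2)
(296024 + (-100469 - 1*(-72225))) + S(C, -3)*(-598) = (296024 + (-100469 - 1*(-72225))) + (I*√2)*(-598) = (296024 + (-100469 + 72225)) - 598*I*√2 = (296024 - 28244) - 598*I*√2 = 267780 - 598*I*√2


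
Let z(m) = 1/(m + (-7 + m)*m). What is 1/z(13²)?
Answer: 27547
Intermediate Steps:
z(m) = 1/(m + m*(-7 + m))
1/z(13²) = 1/(1/((13²)*(-6 + 13²))) = 1/(1/(169*(-6 + 169))) = 1/((1/169)/163) = 1/((1/169)*(1/163)) = 1/(1/27547) = 27547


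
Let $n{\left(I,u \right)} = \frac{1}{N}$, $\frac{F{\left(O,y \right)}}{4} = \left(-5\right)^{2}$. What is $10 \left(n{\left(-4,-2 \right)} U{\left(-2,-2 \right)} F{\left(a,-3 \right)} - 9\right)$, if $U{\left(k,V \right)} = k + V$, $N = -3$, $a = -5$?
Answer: $\frac{3730}{3} \approx 1243.3$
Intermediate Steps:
$U{\left(k,V \right)} = V + k$
$F{\left(O,y \right)} = 100$ ($F{\left(O,y \right)} = 4 \left(-5\right)^{2} = 4 \cdot 25 = 100$)
$n{\left(I,u \right)} = - \frac{1}{3}$ ($n{\left(I,u \right)} = \frac{1}{-3} = - \frac{1}{3}$)
$10 \left(n{\left(-4,-2 \right)} U{\left(-2,-2 \right)} F{\left(a,-3 \right)} - 9\right) = 10 \left(- \frac{-2 - 2}{3} \cdot 100 - 9\right) = 10 \left(\left(- \frac{1}{3}\right) \left(-4\right) 100 - 9\right) = 10 \left(\frac{4}{3} \cdot 100 - 9\right) = 10 \left(\frac{400}{3} - 9\right) = 10 \cdot \frac{373}{3} = \frac{3730}{3}$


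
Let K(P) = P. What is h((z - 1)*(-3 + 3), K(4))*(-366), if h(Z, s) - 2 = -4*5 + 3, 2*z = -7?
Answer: 5490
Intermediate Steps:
z = -7/2 (z = (½)*(-7) = -7/2 ≈ -3.5000)
h(Z, s) = -15 (h(Z, s) = 2 + (-4*5 + 3) = 2 + (-20 + 3) = 2 - 17 = -15)
h((z - 1)*(-3 + 3), K(4))*(-366) = -15*(-366) = 5490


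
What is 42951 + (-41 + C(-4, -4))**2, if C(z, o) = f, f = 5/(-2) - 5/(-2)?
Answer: 44632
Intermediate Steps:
f = 0 (f = 5*(-1/2) - 5*(-1/2) = -5/2 + 5/2 = 0)
C(z, o) = 0
42951 + (-41 + C(-4, -4))**2 = 42951 + (-41 + 0)**2 = 42951 + (-41)**2 = 42951 + 1681 = 44632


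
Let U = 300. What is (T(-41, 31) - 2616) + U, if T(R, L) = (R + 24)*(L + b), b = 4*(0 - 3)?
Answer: -2639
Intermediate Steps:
b = -12 (b = 4*(-3) = -12)
T(R, L) = (-12 + L)*(24 + R) (T(R, L) = (R + 24)*(L - 12) = (24 + R)*(-12 + L) = (-12 + L)*(24 + R))
(T(-41, 31) - 2616) + U = ((-288 - 12*(-41) + 24*31 + 31*(-41)) - 2616) + 300 = ((-288 + 492 + 744 - 1271) - 2616) + 300 = (-323 - 2616) + 300 = -2939 + 300 = -2639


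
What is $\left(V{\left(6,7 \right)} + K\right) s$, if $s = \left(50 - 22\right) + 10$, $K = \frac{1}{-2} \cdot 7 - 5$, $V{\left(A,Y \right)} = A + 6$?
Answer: $133$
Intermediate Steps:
$V{\left(A,Y \right)} = 6 + A$
$K = - \frac{17}{2}$ ($K = \left(- \frac{1}{2}\right) 7 - 5 = - \frac{7}{2} - 5 = - \frac{17}{2} \approx -8.5$)
$s = 38$ ($s = 28 + 10 = 38$)
$\left(V{\left(6,7 \right)} + K\right) s = \left(\left(6 + 6\right) - \frac{17}{2}\right) 38 = \left(12 - \frac{17}{2}\right) 38 = \frac{7}{2} \cdot 38 = 133$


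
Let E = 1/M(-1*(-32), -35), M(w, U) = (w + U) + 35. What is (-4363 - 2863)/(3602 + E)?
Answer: -231232/115265 ≈ -2.0061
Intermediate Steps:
M(w, U) = 35 + U + w (M(w, U) = (U + w) + 35 = 35 + U + w)
E = 1/32 (E = 1/(35 - 35 - 1*(-32)) = 1/(35 - 35 + 32) = 1/32 ≈ 0.031250)
(-4363 - 2863)/(3602 + E) = (-4363 - 2863)/(3602 + 1/32) = -7226/115265/32 = -7226*32/115265 = -231232/115265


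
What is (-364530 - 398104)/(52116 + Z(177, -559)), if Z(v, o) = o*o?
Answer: -762634/364597 ≈ -2.0917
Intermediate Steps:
Z(v, o) = o²
(-364530 - 398104)/(52116 + Z(177, -559)) = (-364530 - 398104)/(52116 + (-559)²) = -762634/(52116 + 312481) = -762634/364597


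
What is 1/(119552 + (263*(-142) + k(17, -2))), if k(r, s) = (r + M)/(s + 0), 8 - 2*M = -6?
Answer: 1/82194 ≈ 1.2166e-5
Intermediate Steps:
M = 7 (M = 4 - 1/2*(-6) = 4 + 3 = 7)
k(r, s) = (7 + r)/s (k(r, s) = (r + 7)/(s + 0) = (7 + r)/s)
1/(119552 + (263*(-142) + k(17, -2))) = 1/(119552 + (263*(-142) + (7 + 17)/(-2))) = 1/(119552 + (-37346 - 1/2*24)) = 1/(119552 + (-37346 - 12)) = 1/(119552 - 37358) = 1/82194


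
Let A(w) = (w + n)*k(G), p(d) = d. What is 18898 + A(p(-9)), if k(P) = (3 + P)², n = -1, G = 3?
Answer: 18538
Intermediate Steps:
A(w) = -36 + 36*w (A(w) = (w - 1)*(3 + 3)² = (-1 + w)*6² = (-1 + w)*36 = -36 + 36*w)
18898 + A(p(-9)) = 18898 + (-36 + 36*(-9)) = 18898 + (-36 - 324) = 18898 - 360 = 18538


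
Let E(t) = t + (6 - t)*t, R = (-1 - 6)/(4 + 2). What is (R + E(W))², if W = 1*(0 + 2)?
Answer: 2809/36 ≈ 78.028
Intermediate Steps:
R = -7/6 ≈ -1.1667
W = 2 (W = 1*2 = 2)
E(t) = t + t*(6 - t)
(R + E(W))² = (-7/6 + 2*(7 - 1*2))² = (-7/6 + 2*(7 - 2))² = (-7/6 + 2*5)² = (-7/6 + 10)² = (53/6)² = 2809/36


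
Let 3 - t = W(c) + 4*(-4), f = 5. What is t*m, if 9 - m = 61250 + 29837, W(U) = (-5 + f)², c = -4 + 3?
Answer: -1730482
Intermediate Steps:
c = -1
W(U) = 0 (W(U) = (-5 + 5)² = 0² = 0)
t = 19 (t = 3 - (0 + 4*(-4)) = 3 - (0 - 16) = 3 - 1*(-16) = 3 + 16 = 19)
m = -91078 (m = 9 - (61250 + 29837) = 9 - 1*91087 = 9 - 91087 = -91078)
t*m = 19*(-91078) = -1730482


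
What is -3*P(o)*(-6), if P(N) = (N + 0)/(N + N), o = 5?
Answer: 9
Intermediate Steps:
P(N) = ½ (P(N) = N/((2*N)) = N*(1/(2*N)) = ½)
-3*P(o)*(-6) = -3*½*(-6) = -3/2*(-6) = 9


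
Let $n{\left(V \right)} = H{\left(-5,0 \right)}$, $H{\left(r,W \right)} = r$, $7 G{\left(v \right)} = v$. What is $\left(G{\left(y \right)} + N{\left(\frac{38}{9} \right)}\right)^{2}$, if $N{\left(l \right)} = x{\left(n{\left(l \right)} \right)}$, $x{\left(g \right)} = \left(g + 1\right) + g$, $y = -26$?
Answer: $\frac{7921}{49} \approx 161.65$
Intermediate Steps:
$G{\left(v \right)} = \frac{v}{7}$
$n{\left(V \right)} = -5$
$x{\left(g \right)} = 1 + 2 g$ ($x{\left(g \right)} = \left(1 + g\right) + g = 1 + 2 g$)
$N{\left(l \right)} = -9$ ($N{\left(l \right)} = 1 + 2 \left(-5\right) = 1 - 10 = -9$)
$\left(G{\left(y \right)} + N{\left(\frac{38}{9} \right)}\right)^{2} = \left(\frac{1}{7} \left(-26\right) - 9\right)^{2} = \left(- \frac{26}{7} - 9\right)^{2} = \left(- \frac{89}{7}\right)^{2} = \frac{7921}{49}$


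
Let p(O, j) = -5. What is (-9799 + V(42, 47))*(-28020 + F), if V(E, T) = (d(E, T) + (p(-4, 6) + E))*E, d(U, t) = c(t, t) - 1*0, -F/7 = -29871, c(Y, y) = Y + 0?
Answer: -1135533867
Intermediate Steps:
c(Y, y) = Y
F = 209097 (F = -7*(-29871) = 209097)
d(U, t) = t (d(U, t) = t - 1*0 = t + 0 = t)
V(E, T) = E*(-5 + E + T) (V(E, T) = (T + (-5 + E))*E = (-5 + E + T)*E = E*(-5 + E + T))
(-9799 + V(42, 47))*(-28020 + F) = (-9799 + 42*(-5 + 42 + 47))*(-28020 + 209097) = (-9799 + 42*84)*181077 = (-9799 + 3528)*181077 = -6271*181077 = -1135533867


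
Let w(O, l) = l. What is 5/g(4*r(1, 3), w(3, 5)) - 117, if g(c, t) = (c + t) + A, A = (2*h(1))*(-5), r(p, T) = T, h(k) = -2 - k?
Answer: -5494/47 ≈ -116.89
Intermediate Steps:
A = 30 (A = (2*(-2 - 1*1))*(-5) = (2*(-2 - 1))*(-5) = (2*(-3))*(-5) = -6*(-5) = 30)
g(c, t) = 30 + c + t (g(c, t) = (c + t) + 30 = 30 + c + t)
5/g(4*r(1, 3), w(3, 5)) - 117 = 5/(30 + 4*3 + 5) - 117 = 5/(30 + 12 + 5) - 117 = 5/47 - 117 = -5494/47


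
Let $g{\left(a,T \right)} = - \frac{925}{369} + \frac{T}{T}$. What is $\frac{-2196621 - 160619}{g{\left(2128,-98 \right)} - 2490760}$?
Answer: $\frac{217455390}{229772749} \approx 0.94639$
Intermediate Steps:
$g{\left(a,T \right)} = - \frac{556}{369}$ ($g{\left(a,T \right)} = \left(-925\right) \frac{1}{369} + 1 = - \frac{925}{369} + 1 = - \frac{556}{369}$)
$\frac{-2196621 - 160619}{g{\left(2128,-98 \right)} - 2490760} = \frac{-2196621 - 160619}{- \frac{556}{369} - 2490760} = - \frac{2357240}{- \frac{556}{369} - 2490760} = - \frac{2357240}{- \frac{919090996}{369}} = \left(-2357240\right) \left(- \frac{369}{919090996}\right) = \frac{217455390}{229772749}$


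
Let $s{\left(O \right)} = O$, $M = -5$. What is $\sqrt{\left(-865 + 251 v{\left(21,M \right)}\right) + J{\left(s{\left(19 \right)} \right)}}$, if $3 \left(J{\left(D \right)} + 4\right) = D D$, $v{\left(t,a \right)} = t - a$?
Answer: $\frac{2 \sqrt{12999}}{3} \approx 76.009$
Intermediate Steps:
$J{\left(D \right)} = -4 + \frac{D^{2}}{3}$ ($J{\left(D \right)} = -4 + \frac{D D}{3} = -4 + \frac{D^{2}}{3}$)
$\sqrt{\left(-865 + 251 v{\left(21,M \right)}\right) + J{\left(s{\left(19 \right)} \right)}} = \sqrt{\left(-865 + 251 \left(21 - -5\right)\right) - \left(4 - \frac{19^{2}}{3}\right)} = \sqrt{\left(-865 + 251 \left(21 + 5\right)\right) + \left(-4 + \frac{1}{3} \cdot 361\right)} = \sqrt{\left(-865 + 251 \cdot 26\right) + \left(-4 + \frac{361}{3}\right)} = \sqrt{\left(-865 + 6526\right) + \frac{349}{3}} = \sqrt{5661 + \frac{349}{3}} = \sqrt{\frac{17332}{3}} = \frac{2 \sqrt{12999}}{3}$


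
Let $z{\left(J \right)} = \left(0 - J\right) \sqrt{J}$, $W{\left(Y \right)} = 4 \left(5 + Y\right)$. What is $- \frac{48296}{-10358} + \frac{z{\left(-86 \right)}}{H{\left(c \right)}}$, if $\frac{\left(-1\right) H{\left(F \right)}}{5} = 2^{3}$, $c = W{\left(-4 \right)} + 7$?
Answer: $\frac{24148}{5179} - \frac{43 i \sqrt{86}}{20} \approx 4.6627 - 19.938 i$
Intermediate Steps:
$W{\left(Y \right)} = 20 + 4 Y$
$c = 11$ ($c = \left(20 + 4 \left(-4\right)\right) + 7 = \left(20 - 16\right) + 7 = 4 + 7 = 11$)
$H{\left(F \right)} = -40$ ($H{\left(F \right)} = - 5 \cdot 2^{3} = \left(-5\right) 8 = -40$)
$z{\left(J \right)} = - J^{\frac{3}{2}}$ ($z{\left(J \right)} = - J \sqrt{J} = - J^{\frac{3}{2}}$)
$- \frac{48296}{-10358} + \frac{z{\left(-86 \right)}}{H{\left(c \right)}} = - \frac{48296}{-10358} + \frac{\left(-1\right) \left(-86\right)^{\frac{3}{2}}}{-40} = \left(-48296\right) \left(- \frac{1}{10358}\right) + - \left(-86\right) i \sqrt{86} \left(- \frac{1}{40}\right) = \frac{24148}{5179} + 86 i \sqrt{86} \left(- \frac{1}{40}\right) = \frac{24148}{5179} - \frac{43 i \sqrt{86}}{20}$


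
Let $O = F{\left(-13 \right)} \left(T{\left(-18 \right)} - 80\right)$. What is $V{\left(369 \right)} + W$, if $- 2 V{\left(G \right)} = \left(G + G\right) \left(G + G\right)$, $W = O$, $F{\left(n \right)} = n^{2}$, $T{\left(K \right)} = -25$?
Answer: $-290067$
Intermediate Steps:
$O = -17745$ ($O = \left(-13\right)^{2} \left(-25 - 80\right) = 169 \left(-105\right) = -17745$)
$W = -17745$
$V{\left(G \right)} = - 2 G^{2}$ ($V{\left(G \right)} = - \frac{\left(G + G\right) \left(G + G\right)}{2} = - \frac{2 G 2 G}{2} = - \frac{4 G^{2}}{2} = - 2 G^{2}$)
$V{\left(369 \right)} + W = - 2 \cdot 369^{2} - 17745 = \left(-2\right) 136161 - 17745 = -272322 - 17745 = -290067$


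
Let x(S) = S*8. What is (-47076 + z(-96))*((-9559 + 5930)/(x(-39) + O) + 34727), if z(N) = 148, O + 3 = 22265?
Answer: -17885528348744/10975 ≈ -1.6297e+9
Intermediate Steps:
O = 22262 (O = -3 + 22265 = 22262)
x(S) = 8*S
(-47076 + z(-96))*((-9559 + 5930)/(x(-39) + O) + 34727) = (-47076 + 148)*((-9559 + 5930)/(8*(-39) + 22262) + 34727) = -46928*(-3629/(-312 + 22262) + 34727) = -46928*(-3629/21950 + 34727) = -46928*762254021/21950 = -17885528348744/10975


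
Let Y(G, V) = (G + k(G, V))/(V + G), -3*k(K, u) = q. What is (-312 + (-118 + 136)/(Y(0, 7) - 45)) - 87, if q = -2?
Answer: -376635/943 ≈ -399.40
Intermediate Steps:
k(K, u) = 2/3 (k(K, u) = -1/3*(-2) = 2/3)
Y(G, V) = (2/3 + G)/(G + V) (Y(G, V) = (G + 2/3)/(V + G) = (2/3 + G)/(G + V))
(-312 + (-118 + 136)/(Y(0, 7) - 45)) - 87 = (-312 + (-118 + 136)/((2/3 + 0)/(0 + 7) - 45)) - 87 = (-312 + 18/((2/3)/7 - 45)) - 87 = (-312 + 18/((1/7)*(2/3) - 45)) - 87 = (-312 + 18/(2/21 - 45)) - 87 = (-312 + 18/(-943/21)) - 87 = (-312 + 18*(-21/943)) - 87 = (-312 - 378/943) - 87 = -294594/943 - 87 = -376635/943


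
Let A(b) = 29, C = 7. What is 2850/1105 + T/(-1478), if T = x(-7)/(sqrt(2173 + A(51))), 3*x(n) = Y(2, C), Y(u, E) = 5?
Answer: 570/221 - 5*sqrt(2202)/9763668 ≈ 2.5792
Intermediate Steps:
x(n) = 5/3 (x(n) = (1/3)*5 = 5/3)
T = 5*sqrt(2202)/6606 (T = 5/(3*(sqrt(2173 + 29))) = 5/(3*(sqrt(2202))) = 5*(sqrt(2202)/2202)/3 = 5*sqrt(2202)/6606 ≈ 0.035517)
2850/1105 + T/(-1478) = 2850/1105 + (5*sqrt(2202)/6606)/(-1478) = 2850*(1/1105) + (5*sqrt(2202)/6606)*(-1/1478) = 570/221 - 5*sqrt(2202)/9763668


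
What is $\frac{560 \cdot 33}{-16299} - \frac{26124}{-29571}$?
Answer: $- \frac{13408556}{53553081} \approx -0.25038$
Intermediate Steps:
$\frac{560 \cdot 33}{-16299} - \frac{26124}{-29571} = 18480 \left(- \frac{1}{16299}\right) - - \frac{8708}{9857} = - \frac{6160}{5433} + \frac{8708}{9857} = - \frac{13408556}{53553081}$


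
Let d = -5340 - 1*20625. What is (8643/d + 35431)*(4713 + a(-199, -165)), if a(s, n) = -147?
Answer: 466724989328/2885 ≈ 1.6178e+8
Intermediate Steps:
d = -25965 (d = -5340 - 20625 = -25965)
(8643/d + 35431)*(4713 + a(-199, -165)) = (8643/(-25965) + 35431)*(4713 - 147) = (8643*(-1/25965) + 35431)*4566 = (-2881/8655 + 35431)*4566 = (306652424/8655)*4566 = 466724989328/2885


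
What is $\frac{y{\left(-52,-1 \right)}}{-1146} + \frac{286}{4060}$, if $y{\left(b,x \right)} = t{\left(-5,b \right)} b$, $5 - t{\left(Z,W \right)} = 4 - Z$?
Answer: $- \frac{129181}{1163190} \approx -0.11106$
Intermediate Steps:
$t{\left(Z,W \right)} = 1 + Z$ ($t{\left(Z,W \right)} = 5 - \left(4 - Z\right) = 5 + \left(-4 + Z\right) = 1 + Z$)
$y{\left(b,x \right)} = - 4 b$ ($y{\left(b,x \right)} = \left(1 - 5\right) b = - 4 b$)
$\frac{y{\left(-52,-1 \right)}}{-1146} + \frac{286}{4060} = \frac{\left(-4\right) \left(-52\right)}{-1146} + \frac{286}{4060} = 208 \left(- \frac{1}{1146}\right) + 286 \cdot \frac{1}{4060} = - \frac{104}{573} + \frac{143}{2030} = - \frac{129181}{1163190}$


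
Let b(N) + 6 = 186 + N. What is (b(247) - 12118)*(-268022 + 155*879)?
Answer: 1540604907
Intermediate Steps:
b(N) = 180 + N (b(N) = -6 + (186 + N) = 180 + N)
(b(247) - 12118)*(-268022 + 155*879) = ((180 + 247) - 12118)*(-268022 + 155*879) = (427 - 12118)*(-268022 + 136245) = -11691*(-131777) = 1540604907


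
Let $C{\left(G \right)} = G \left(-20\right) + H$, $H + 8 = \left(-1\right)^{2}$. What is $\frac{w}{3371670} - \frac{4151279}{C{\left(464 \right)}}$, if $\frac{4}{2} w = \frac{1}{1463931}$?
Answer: $\frac{40980531560927550947}{91679262368617980} \approx 447.0$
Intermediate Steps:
$H = -7$ ($H = -8 + \left(-1\right)^{2} = -8 + 1 = -7$)
$C{\left(G \right)} = -7 - 20 G$ ($C{\left(G \right)} = G \left(-20\right) - 7 = - 20 G - 7 = -7 - 20 G$)
$w = \frac{1}{2927862}$ ($w = \frac{1}{2 \cdot 1463931} = \frac{1}{2} \cdot \frac{1}{1463931} = \frac{1}{2927862} \approx 3.4155 \cdot 10^{-7}$)
$\frac{w}{3371670} - \frac{4151279}{C{\left(464 \right)}} = \frac{1}{2927862 \cdot 3371670} - \frac{4151279}{-7 - 9280} = \frac{1}{2927862} \cdot \frac{1}{3371670} - \frac{4151279}{-7 - 9280} = \frac{1}{9871784469540} - \frac{4151279}{-9287} = \frac{1}{9871784469540} - - \frac{4151279}{9287} = \frac{1}{9871784469540} + \frac{4151279}{9287} = \frac{40980531560927550947}{91679262368617980}$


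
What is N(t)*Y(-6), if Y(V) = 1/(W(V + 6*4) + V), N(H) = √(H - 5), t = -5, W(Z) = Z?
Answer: I*√10/12 ≈ 0.26352*I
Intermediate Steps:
N(H) = √(-5 + H)
Y(V) = 1/(24 + 2*V) (Y(V) = 1/((V + 6*4) + V) = 1/((V + 24) + V) = 1/((24 + V) + V) = 1/(24 + 2*V))
N(t)*Y(-6) = √(-5 - 5)*(1/(2*(12 - 6))) = √(-10)*((½)/6) = (I*√10)*((½)*(⅙)) = (I*√10)*(1/12) = I*√10/12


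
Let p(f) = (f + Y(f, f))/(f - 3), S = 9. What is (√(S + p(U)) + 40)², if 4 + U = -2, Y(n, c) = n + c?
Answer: (40 + √11)² ≈ 1876.3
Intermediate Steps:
Y(n, c) = c + n
U = -6 (U = -4 - 2 = -6)
p(f) = 3*f/(-3 + f) (p(f) = (f + (f + f))/(f - 3) = (f + 2*f)/(-3 + f) = (3*f)/(-3 + f) = 3*f/(-3 + f))
(√(S + p(U)) + 40)² = (√(9 + 3*(-6)/(-3 - 6)) + 40)² = (√(9 + 3*(-6)/(-9)) + 40)² = (√(9 + 3*(-6)*(-⅑)) + 40)² = (√(9 + 2) + 40)² = (√11 + 40)² = (40 + √11)²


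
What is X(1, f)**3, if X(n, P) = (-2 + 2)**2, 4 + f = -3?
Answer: 0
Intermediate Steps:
f = -7 (f = -4 - 3 = -7)
X(n, P) = 0 (X(n, P) = 0**2 = 0)
X(1, f)**3 = 0**3 = 0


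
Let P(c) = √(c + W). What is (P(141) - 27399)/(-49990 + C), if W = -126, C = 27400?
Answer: 9133/7530 - √15/22590 ≈ 1.2127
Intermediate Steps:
P(c) = √(-126 + c) (P(c) = √(c - 126) = √(-126 + c))
(P(141) - 27399)/(-49990 + C) = (√(-126 + 141) - 27399)/(-49990 + 27400) = (√15 - 27399)/(-22590) = (-27399 + √15)*(-1/22590) = 9133/7530 - √15/22590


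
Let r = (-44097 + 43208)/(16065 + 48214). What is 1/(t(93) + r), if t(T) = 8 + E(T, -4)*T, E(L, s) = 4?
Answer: 64279/24425131 ≈ 0.0026317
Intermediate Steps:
r = -889/64279 ≈ -0.013830
t(T) = 8 + 4*T
1/(t(93) + r) = 1/((8 + 4*93) - 889/64279) = 1/((8 + 372) - 889/64279) = 1/(380 - 889/64279) = 1/(24425131/64279) = 64279/24425131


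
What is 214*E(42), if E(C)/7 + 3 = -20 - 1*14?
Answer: -55426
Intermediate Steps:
E(C) = -259 (E(C) = -21 + 7*(-20 - 1*14) = -21 + 7*(-20 - 14) = -21 + 7*(-34) = -21 - 238 = -259)
214*E(42) = 214*(-259) = -55426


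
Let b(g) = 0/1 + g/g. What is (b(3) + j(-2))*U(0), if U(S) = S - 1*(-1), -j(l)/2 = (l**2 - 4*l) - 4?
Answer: -15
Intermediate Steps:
j(l) = 8 - 2*l**2 + 8*l (j(l) = -2*((l**2 - 4*l) - 4) = -2*(-4 + l**2 - 4*l) = 8 - 2*l**2 + 8*l)
b(g) = 1 (b(g) = 0*1 + 1 = 0 + 1 = 1)
U(S) = 1 + S (U(S) = S + 1 = 1 + S)
(b(3) + j(-2))*U(0) = (1 + (8 - 2*(-2)**2 + 8*(-2)))*(1 + 0) = (1 + (8 - 2*4 - 16))*1 = (1 + (8 - 8 - 16))*1 = (1 - 16)*1 = -15*1 = -15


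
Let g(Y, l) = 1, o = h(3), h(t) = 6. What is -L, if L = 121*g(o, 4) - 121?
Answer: 0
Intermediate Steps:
o = 6
L = 0 (L = 121*1 - 121 = 121 - 121 = 0)
-L = -1*0 = 0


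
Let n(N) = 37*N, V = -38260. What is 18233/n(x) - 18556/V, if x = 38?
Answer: 180921079/13448390 ≈ 13.453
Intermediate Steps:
18233/n(x) - 18556/V = 18233/((37*38)) - 18556/(-38260) = 18233/1406 - 18556*(-1/38260) = 18233*(1/1406) + 4639/9565 = 18233/1406 + 4639/9565 = 180921079/13448390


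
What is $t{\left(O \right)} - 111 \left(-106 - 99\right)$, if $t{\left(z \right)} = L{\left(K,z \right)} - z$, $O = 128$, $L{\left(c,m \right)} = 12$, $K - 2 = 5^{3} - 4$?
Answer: $22639$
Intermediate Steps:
$K = 123$ ($K = 2 - \left(4 - 5^{3}\right) = 2 + \left(125 - 4\right) = 2 + 121 = 123$)
$t{\left(z \right)} = 12 - z$
$t{\left(O \right)} - 111 \left(-106 - 99\right) = \left(12 - 128\right) - 111 \left(-106 - 99\right) = \left(12 - 128\right) - 111 \left(-205\right) = -116 - -22755 = -116 + 22755 = 22639$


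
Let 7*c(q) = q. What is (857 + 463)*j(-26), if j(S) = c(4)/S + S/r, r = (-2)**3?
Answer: 387750/91 ≈ 4261.0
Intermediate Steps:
c(q) = q/7
r = -8
j(S) = -S/8 + 4/(7*S) (j(S) = ((1/7)*4)/S + S/(-8) = 4/(7*S) + S*(-1/8) = 4/(7*S) - S/8 = -S/8 + 4/(7*S))
(857 + 463)*j(-26) = (857 + 463)*(-1/8*(-26) + (4/7)/(-26)) = 1320*(13/4 + (4/7)*(-1/26)) = 1320*(13/4 - 2/91) = 1320*(1175/364) = 387750/91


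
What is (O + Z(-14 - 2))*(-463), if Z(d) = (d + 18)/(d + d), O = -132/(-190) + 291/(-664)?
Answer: -11330999/126160 ≈ -89.814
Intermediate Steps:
O = 16179/63080 (O = -132*(-1/190) + 291*(-1/664) = 66/95 - 291/664 = 16179/63080 ≈ 0.25648)
Z(d) = (18 + d)/(2*d) (Z(d) = (18 + d)/((2*d)) = (18 + d)*(1/(2*d)) = (18 + d)/(2*d))
(O + Z(-14 - 2))*(-463) = (16179/63080 + (18 + (-14 - 2))/(2*(-14 - 2)))*(-463) = (16179/63080 + (½)*(18 - 16)/(-16))*(-463) = (16179/63080 + (½)*(-1/16)*2)*(-463) = (16179/63080 - 1/16)*(-463) = (24473/126160)*(-463) = -11330999/126160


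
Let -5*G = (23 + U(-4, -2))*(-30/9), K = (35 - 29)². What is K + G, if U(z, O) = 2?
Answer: 158/3 ≈ 52.667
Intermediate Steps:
K = 36 (K = 6² = 36)
G = 50/3 (G = -(23 + 2)*(-30/9)/5 = -5*(-30*⅑) = -5*(-10)/3 = -⅕*(-250/3) = 50/3 ≈ 16.667)
K + G = 36 + 50/3 = 158/3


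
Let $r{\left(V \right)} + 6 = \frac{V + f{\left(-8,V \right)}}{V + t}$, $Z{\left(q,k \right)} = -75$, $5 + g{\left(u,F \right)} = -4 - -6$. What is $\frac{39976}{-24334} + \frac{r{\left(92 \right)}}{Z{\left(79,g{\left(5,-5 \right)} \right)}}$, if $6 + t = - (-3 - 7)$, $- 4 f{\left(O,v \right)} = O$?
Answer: $- \frac{69024553}{43801200} \approx -1.5759$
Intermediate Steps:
$g{\left(u,F \right)} = -3$ ($g{\left(u,F \right)} = -5 - -2 = -5 + \left(-4 + 6\right) = -5 + 2 = -3$)
$f{\left(O,v \right)} = - \frac{O}{4}$
$t = 4$ ($t = -6 - \left(-3 - 7\right) = -6 - -10 = -6 + 10 = 4$)
$r{\left(V \right)} = -6 + \frac{2 + V}{4 + V}$ ($r{\left(V \right)} = -6 + \frac{V - -2}{V + 4} = -6 + \frac{V + 2}{4 + V} = -6 + \frac{2 + V}{4 + V}$)
$\frac{39976}{-24334} + \frac{r{\left(92 \right)}}{Z{\left(79,g{\left(5,-5 \right)} \right)}} = \frac{39976}{-24334} + \frac{\frac{1}{4 + 92} \left(-22 - 460\right)}{-75} = 39976 \left(- \frac{1}{24334}\right) + \frac{-22 - 460}{96} \left(- \frac{1}{75}\right) = - \frac{19988}{12167} + \frac{1}{96} \left(-482\right) \left(- \frac{1}{75}\right) = - \frac{19988}{12167} - - \frac{241}{3600} = - \frac{19988}{12167} + \frac{241}{3600} = - \frac{69024553}{43801200}$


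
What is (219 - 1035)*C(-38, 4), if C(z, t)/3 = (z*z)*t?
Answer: -14139648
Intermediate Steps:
C(z, t) = 3*t*z² (C(z, t) = 3*((z*z)*t) = 3*(z²*t) = 3*(t*z²) = 3*t*z²)
(219 - 1035)*C(-38, 4) = (219 - 1035)*(3*4*(-38)²) = -2448*4*1444 = -816*17328 = -14139648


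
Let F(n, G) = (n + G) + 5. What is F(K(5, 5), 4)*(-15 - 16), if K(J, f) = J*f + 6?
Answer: -1240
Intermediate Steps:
K(J, f) = 6 + J*f
F(n, G) = 5 + G + n (F(n, G) = (G + n) + 5 = 5 + G + n)
F(K(5, 5), 4)*(-15 - 16) = (5 + 4 + (6 + 5*5))*(-15 - 16) = (5 + 4 + (6 + 25))*(-31) = (5 + 4 + 31)*(-31) = 40*(-31) = -1240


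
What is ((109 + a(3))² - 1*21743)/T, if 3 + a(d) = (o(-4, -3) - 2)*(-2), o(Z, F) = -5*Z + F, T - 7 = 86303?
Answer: -2281/12330 ≈ -0.18500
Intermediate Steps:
T = 86310 (T = 7 + 86303 = 86310)
o(Z, F) = F - 5*Z
a(d) = -33 (a(d) = -3 + ((-3 - 5*(-4)) - 2)*(-2) = -3 + ((-3 + 20) - 2)*(-2) = -3 + (17 - 2)*(-2) = -3 + 15*(-2) = -3 - 30 = -33)
((109 + a(3))² - 1*21743)/T = ((109 - 33)² - 1*21743)/86310 = (76² - 21743)*(1/86310) = (5776 - 21743)*(1/86310) = -15967*1/86310 = -2281/12330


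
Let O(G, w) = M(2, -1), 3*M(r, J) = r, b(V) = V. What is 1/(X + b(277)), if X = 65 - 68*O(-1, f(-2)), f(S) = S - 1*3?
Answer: 3/890 ≈ 0.0033708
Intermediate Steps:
f(S) = -3 + S (f(S) = S - 3 = -3 + S)
M(r, J) = r/3
O(G, w) = 2/3 (O(G, w) = (1/3)*2 = 2/3)
X = 59/3 (X = 65 - 68*2/3 = 65 - 136/3 = 59/3 ≈ 19.667)
1/(X + b(277)) = 1/(59/3 + 277) = 1/(890/3) = 3/890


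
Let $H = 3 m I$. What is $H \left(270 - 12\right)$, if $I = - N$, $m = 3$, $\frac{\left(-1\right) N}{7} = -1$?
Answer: $-16254$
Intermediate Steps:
$N = 7$ ($N = \left(-7\right) \left(-1\right) = 7$)
$I = -7$ ($I = \left(-1\right) 7 = -7$)
$H = -63$ ($H = 3 \cdot 3 \left(-7\right) = 9 \left(-7\right) = -63$)
$H \left(270 - 12\right) = - 63 \left(270 - 12\right) = \left(-63\right) 258 = -16254$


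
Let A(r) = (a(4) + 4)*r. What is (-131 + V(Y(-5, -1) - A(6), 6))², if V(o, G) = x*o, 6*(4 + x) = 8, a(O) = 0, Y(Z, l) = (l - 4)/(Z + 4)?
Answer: 58081/9 ≈ 6453.4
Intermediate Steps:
Y(Z, l) = (-4 + l)/(4 + Z)
x = -8/3 (x = -4 + (⅙)*8 = -4 + 4/3 = -8/3 ≈ -2.6667)
A(r) = 4*r (A(r) = (0 + 4)*r = 4*r)
V(o, G) = -8*o/3
(-131 + V(Y(-5, -1) - A(6), 6))² = (-131 - 8*((-4 - 1)/(4 - 5) - 4*6)/3)² = (-131 - 8*(-5/(-1) - 1*24)/3)² = (-131 - 8*(-1*(-5) - 24)/3)² = (-131 - 8*(5 - 24)/3)² = (-131 - 8/3*(-19))² = (-131 + 152/3)² = (-241/3)² = 58081/9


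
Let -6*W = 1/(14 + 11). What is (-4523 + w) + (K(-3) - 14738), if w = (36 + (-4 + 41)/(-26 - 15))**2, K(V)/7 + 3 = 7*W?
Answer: -4551430519/252150 ≈ -18051.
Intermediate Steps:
W = -1/150 (W = -1/(6*(14 + 11)) = -1/6/25 = -1/6*1/25 = -1/150 ≈ -0.0066667)
K(V) = -3199/150 (K(V) = -21 + 7*(7*(-1/150)) = -21 + 7*(-7/150) = -21 - 49/150 = -3199/150)
w = 2070721/1681 (w = (36 + 37/(-41))**2 = (36 + 37*(-1/41))**2 = (36 - 37/41)**2 = (1439/41)**2 = 2070721/1681 ≈ 1231.8)
(-4523 + w) + (K(-3) - 14738) = (-4523 + 2070721/1681) + (-3199/150 - 14738) = -5532442/1681 - 2213899/150 = -4551430519/252150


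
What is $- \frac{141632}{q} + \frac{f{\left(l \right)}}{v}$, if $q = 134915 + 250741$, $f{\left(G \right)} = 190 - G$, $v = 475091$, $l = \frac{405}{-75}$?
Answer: $- \frac{42007957081}{114513559185} \approx -0.36684$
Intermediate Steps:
$l = - \frac{27}{5}$ ($l = 405 \left(- \frac{1}{75}\right) = - \frac{27}{5} \approx -5.4$)
$q = 385656$
$- \frac{141632}{q} + \frac{f{\left(l \right)}}{v} = - \frac{141632}{385656} + \frac{190 - - \frac{27}{5}}{475091} = \left(-141632\right) \frac{1}{385656} + \left(190 + \frac{27}{5}\right) \frac{1}{475091} = - \frac{17704}{48207} + \frac{977}{5} \cdot \frac{1}{475091} = - \frac{17704}{48207} + \frac{977}{2375455} = - \frac{42007957081}{114513559185}$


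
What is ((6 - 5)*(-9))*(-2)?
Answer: 18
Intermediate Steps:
((6 - 5)*(-9))*(-2) = (1*(-9))*(-2) = -9*(-2) = 18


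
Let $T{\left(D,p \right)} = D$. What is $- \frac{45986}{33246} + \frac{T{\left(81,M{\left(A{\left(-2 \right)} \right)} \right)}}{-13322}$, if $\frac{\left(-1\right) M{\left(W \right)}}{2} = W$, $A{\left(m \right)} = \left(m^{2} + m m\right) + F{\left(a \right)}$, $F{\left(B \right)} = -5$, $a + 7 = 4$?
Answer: $- \frac{307659209}{221451606} \approx -1.3893$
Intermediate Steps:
$a = -3$ ($a = -7 + 4 = -3$)
$A{\left(m \right)} = -5 + 2 m^{2}$ ($A{\left(m \right)} = \left(m^{2} + m m\right) - 5 = \left(m^{2} + m^{2}\right) - 5 = 2 m^{2} - 5 = -5 + 2 m^{2}$)
$M{\left(W \right)} = - 2 W$
$- \frac{45986}{33246} + \frac{T{\left(81,M{\left(A{\left(-2 \right)} \right)} \right)}}{-13322} = - \frac{45986}{33246} + \frac{81}{-13322} = \left(-45986\right) \frac{1}{33246} + 81 \left(- \frac{1}{13322}\right) = - \frac{22993}{16623} - \frac{81}{13322} = - \frac{307659209}{221451606}$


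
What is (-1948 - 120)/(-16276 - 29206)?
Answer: 1034/22741 ≈ 0.045469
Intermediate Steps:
(-1948 - 120)/(-16276 - 29206) = -2068/(-45482) = -2068*(-1/45482) = 1034/22741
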